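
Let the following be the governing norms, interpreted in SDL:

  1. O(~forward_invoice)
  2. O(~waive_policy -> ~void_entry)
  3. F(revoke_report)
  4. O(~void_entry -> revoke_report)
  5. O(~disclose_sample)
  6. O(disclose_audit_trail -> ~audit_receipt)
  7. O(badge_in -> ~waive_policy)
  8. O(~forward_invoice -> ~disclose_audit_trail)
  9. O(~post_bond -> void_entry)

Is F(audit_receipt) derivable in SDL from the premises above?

No

Premise 6 is O(disclose_audit_trail -> ~audit_receipt), but O(disclose_audit_trail) is not derivable from the premises, so it does not yield O(~audit_receipt).
No other premise forces O(~audit_receipt). An ideal world satisfying every premise can still have audit_receipt true, so F(audit_receipt) is not derivable.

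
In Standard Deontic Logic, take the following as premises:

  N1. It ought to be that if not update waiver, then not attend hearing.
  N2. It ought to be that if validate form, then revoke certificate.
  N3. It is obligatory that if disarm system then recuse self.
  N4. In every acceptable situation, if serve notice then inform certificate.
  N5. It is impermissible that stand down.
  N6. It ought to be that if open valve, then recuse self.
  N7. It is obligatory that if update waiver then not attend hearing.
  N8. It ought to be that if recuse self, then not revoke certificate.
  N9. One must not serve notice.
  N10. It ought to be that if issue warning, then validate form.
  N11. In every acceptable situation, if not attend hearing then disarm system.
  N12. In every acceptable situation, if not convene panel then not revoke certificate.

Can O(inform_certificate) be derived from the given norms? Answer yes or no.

Premise 4 is O(serve_notice → inform_certificate), but O(serve_notice) is not derivable from the premises, so it does not yield O(inform_certificate).
No other premise forces O(inform_certificate). An ideal world satisfying every premise can still have inform_certificate false, so O(inform_certificate) is not derivable.

No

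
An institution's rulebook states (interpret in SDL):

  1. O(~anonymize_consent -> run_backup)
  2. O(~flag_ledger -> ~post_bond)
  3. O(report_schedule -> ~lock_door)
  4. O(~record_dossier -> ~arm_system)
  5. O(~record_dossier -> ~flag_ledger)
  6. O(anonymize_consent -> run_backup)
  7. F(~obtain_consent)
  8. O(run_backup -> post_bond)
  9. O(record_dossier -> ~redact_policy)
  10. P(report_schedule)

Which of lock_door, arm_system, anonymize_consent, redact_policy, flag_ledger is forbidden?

Premises 6 and 1 are O(anonymize_consent -> run_backup) and O(~anonymize_consent -> run_backup); every ideal world satisfies anonymize_consent or ~anonymize_consent, so in either case run_backup holds — hence O(run_backup).
Premise 8 is O(run_backup -> post_bond); since O(run_backup), deontic closure gives O(post_bond).
Premise 2 is O(~flag_ledger -> ~post_bond); contrapositively O(post_bond -> flag_ledger). Since O(post_bond) holds, K gives O(flag_ledger).
Premise 5, O(~record_dossier -> ~flag_ledger), contraposes to O(flag_ledger -> record_dossier); with O(flag_ledger) we get O(record_dossier).
From O(record_dossier) and premise 9, O(record_dossier -> ~redact_policy), we obtain O(~redact_policy).
So O(~redact_policy) holds, i.e. redact_policy is forbidden. None of the other listed options is forbidden under the premises.

redact_policy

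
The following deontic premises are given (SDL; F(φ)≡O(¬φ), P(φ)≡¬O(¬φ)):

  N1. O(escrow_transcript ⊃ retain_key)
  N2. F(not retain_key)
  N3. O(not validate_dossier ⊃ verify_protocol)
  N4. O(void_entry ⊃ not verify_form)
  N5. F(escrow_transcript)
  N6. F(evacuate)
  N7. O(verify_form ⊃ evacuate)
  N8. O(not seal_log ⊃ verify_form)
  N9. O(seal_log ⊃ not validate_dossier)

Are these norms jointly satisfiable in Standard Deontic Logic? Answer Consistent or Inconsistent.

Premise 1 is O(escrow_transcript ⊃ retain_key); even if O(retain_key) held, inferring O(escrow_transcript) would be affirming the consequent — invalid.
So O(escrow_transcript) is not derivable, and the apparent clash with O(not escrow_transcript) does not arise.
A world satisfying every obligation exists (e.g. escrow_transcript=false, evacuate=false, retain_key=true, seal_log=true, validate_dossier=false, verify_form=false, verify_protocol=true, void_entry=false); no atom is both obligatory and forbidden, so the set is consistent.

Consistent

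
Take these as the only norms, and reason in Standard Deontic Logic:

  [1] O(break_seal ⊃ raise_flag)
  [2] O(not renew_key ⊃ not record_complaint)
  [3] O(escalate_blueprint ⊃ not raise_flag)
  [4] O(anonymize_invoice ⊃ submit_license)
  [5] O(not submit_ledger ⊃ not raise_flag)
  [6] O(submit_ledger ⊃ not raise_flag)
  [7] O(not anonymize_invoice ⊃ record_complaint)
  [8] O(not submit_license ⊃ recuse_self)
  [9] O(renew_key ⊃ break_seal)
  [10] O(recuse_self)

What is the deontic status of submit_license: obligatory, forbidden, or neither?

Premises 5 and 6 cover both cases: O(not submit_ledger ⊃ not raise_flag) and O(submit_ledger ⊃ not raise_flag). Since not submit_ledger ∨ submit_ledger is a tautology, O(not raise_flag) follows.
Premise 1 is O(break_seal ⊃ raise_flag); contrapositively O(not raise_flag ⊃ not break_seal). Since O(not raise_flag) holds, K gives O(not break_seal).
The contrapositive of premise 9 (O(renew_key ⊃ break_seal)) is O(not break_seal ⊃ not renew_key), and O(not break_seal) is already established, so O(not renew_key).
From O(not renew_key) and premise 2, O(not renew_key ⊃ not record_complaint), we obtain O(not record_complaint).
Premise 7, O(not anonymize_invoice ⊃ record_complaint), contraposes to O(not record_complaint ⊃ anonymize_invoice); with O(not record_complaint) we get O(anonymize_invoice).
Applying K to premise 4 (O(anonymize_invoice ⊃ submit_license)) and O(anonymize_invoice) yields O(submit_license).
Premises 3, 8, 10 do not contribute to this derivation.
Hence submit_license is obligatory.

Obligatory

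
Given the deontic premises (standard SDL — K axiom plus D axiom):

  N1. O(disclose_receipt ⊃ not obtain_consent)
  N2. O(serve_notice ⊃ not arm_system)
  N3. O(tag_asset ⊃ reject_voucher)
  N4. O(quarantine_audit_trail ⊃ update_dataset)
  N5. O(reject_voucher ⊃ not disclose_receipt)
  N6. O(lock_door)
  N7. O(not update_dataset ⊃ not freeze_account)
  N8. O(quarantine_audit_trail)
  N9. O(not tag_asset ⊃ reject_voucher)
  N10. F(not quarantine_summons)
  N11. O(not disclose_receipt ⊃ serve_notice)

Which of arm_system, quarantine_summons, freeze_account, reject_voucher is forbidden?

By case analysis on tag_asset: premise 3 gives O(tag_asset ⊃ reject_voucher) and premise 9 gives O(not tag_asset ⊃ reject_voucher), so O(reject_voucher) either way.
Premise 5 is O(reject_voucher ⊃ not disclose_receipt); since O(reject_voucher), deontic closure gives O(not disclose_receipt).
Premise 11 is O(not disclose_receipt ⊃ serve_notice); since O(not disclose_receipt), deontic closure gives O(serve_notice).
With premise 2, O(serve_notice ⊃ not arm_system), the K-axiom yields O(not arm_system).
So O(not arm_system) holds, i.e. arm_system is forbidden. None of the other listed options is forbidden under the premises.

arm_system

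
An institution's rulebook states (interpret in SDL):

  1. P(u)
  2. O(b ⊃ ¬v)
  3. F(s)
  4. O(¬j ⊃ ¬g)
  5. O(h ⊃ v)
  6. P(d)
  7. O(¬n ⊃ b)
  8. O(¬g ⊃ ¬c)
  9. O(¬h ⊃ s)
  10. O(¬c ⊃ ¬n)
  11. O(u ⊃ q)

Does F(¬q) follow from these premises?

No

Premise 11 is O(u ⊃ q), but O(u) is not derivable from the premises (the permission P(u) asserts only ¬O(¬u), not O(u)), so it does not yield O(q).
No other premise forces O(q). An ideal world satisfying every premise can still have ¬q true, so F(¬q) is not derivable.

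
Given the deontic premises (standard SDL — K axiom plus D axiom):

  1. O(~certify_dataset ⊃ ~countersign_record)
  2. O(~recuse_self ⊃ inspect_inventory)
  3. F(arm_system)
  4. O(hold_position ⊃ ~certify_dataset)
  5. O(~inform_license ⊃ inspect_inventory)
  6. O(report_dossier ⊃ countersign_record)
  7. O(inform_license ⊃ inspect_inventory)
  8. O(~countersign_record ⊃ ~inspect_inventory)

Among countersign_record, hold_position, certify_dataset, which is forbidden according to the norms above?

Premises 7 and 5 cover both cases: O(inform_license ⊃ inspect_inventory) and O(~inform_license ⊃ inspect_inventory). Since inform_license ∨ ~inform_license is a tautology, O(inspect_inventory) follows.
Premise 8, O(~countersign_record ⊃ ~inspect_inventory), contraposes to O(inspect_inventory ⊃ countersign_record); with O(inspect_inventory) we get O(countersign_record).
The contrapositive of premise 1 (O(~certify_dataset ⊃ ~countersign_record)) is O(countersign_record ⊃ certify_dataset), and O(countersign_record) is already established, so O(certify_dataset).
Premise 4 is O(hold_position ⊃ ~certify_dataset); contrapositively O(certify_dataset ⊃ ~hold_position). Since O(certify_dataset) holds, K gives O(~hold_position).
So O(~hold_position) holds, i.e. hold_position is forbidden. None of the other listed options is forbidden under the premises.

hold_position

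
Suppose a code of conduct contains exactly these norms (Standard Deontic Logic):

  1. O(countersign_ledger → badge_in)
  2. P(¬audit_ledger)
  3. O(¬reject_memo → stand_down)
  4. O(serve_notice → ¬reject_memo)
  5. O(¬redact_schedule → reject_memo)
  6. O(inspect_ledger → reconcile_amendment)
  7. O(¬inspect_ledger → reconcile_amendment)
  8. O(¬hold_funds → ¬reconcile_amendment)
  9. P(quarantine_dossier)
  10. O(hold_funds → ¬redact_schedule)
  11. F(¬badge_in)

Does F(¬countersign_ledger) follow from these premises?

No

Premise 1 is O(countersign_ledger → badge_in); even if O(badge_in) held, inferring O(countersign_ledger) would be affirming the consequent — invalid.
No other premise forces O(countersign_ledger). An ideal world satisfying every premise can still have ¬countersign_ledger true, so F(¬countersign_ledger) is not derivable.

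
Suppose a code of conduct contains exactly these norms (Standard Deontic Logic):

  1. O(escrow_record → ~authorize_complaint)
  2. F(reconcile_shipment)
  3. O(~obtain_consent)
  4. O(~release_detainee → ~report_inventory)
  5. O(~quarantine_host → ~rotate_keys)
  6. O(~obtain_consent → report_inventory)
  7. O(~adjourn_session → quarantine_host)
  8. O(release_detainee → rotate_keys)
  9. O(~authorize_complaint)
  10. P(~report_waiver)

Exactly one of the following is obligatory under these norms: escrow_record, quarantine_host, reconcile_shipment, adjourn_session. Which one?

From premise 3 we have O(~obtain_consent).
From O(~obtain_consent) and premise 6, O(~obtain_consent → report_inventory), we obtain O(report_inventory).
Premise 4 is O(~release_detainee → ~report_inventory); contrapositively O(report_inventory → release_detainee). Since O(report_inventory) holds, K gives O(release_detainee).
With premise 8, O(release_detainee → rotate_keys), the K-axiom yields O(rotate_keys).
The contrapositive of premise 5 (O(~quarantine_host → ~rotate_keys)) is O(rotate_keys → quarantine_host), and O(rotate_keys) is already established, so O(quarantine_host).
So O(quarantine_host) holds — quarantine_host is obligatory. None of the other listed options is made obligatory by any chain of premises.

quarantine_host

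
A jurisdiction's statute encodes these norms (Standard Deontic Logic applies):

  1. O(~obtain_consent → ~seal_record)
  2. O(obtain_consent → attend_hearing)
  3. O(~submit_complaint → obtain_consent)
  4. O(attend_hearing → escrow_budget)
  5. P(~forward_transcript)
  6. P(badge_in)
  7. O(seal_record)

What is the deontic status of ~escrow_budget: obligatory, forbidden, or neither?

From premise 7 we have O(seal_record).
Premise 1 is O(~obtain_consent → ~seal_record); contrapositively O(seal_record → obtain_consent). Since O(seal_record) holds, K gives O(obtain_consent).
With premise 2, O(obtain_consent → attend_hearing), the K-axiom yields O(attend_hearing).
Premise 4 is O(attend_hearing → escrow_budget); since O(attend_hearing), deontic closure gives O(escrow_budget).
Premises 3, 5, 6 do not contribute to this derivation.
Thus O(escrow_budget), which is F(~escrow_budget): ~escrow_budget is forbidden.

Forbidden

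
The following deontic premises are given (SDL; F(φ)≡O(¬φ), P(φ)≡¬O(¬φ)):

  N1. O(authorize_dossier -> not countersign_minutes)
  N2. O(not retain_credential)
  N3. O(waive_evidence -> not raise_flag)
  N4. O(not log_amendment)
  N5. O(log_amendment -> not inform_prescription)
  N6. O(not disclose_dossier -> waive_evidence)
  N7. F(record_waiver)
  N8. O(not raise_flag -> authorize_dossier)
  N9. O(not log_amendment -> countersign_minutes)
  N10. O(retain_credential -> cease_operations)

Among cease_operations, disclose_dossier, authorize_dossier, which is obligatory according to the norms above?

disclose_dossier

Premise 4 states O(not log_amendment) outright.
With premise 9, O(not log_amendment -> countersign_minutes), the K-axiom yields O(countersign_minutes).
The contrapositive of premise 1 (O(authorize_dossier -> not countersign_minutes)) is O(countersign_minutes -> not authorize_dossier), and O(countersign_minutes) is already established, so O(not authorize_dossier).
Premise 8 is O(not raise_flag -> authorize_dossier); contrapositively O(not authorize_dossier -> raise_flag). Since O(not authorize_dossier) holds, K gives O(raise_flag).
Premise 3 is O(waive_evidence -> not raise_flag); contrapositively O(raise_flag -> not waive_evidence). Since O(raise_flag) holds, K gives O(not waive_evidence).
Premise 6 is O(not disclose_dossier -> waive_evidence); contrapositively O(not waive_evidence -> disclose_dossier). Since O(not waive_evidence) holds, K gives O(disclose_dossier).
So O(disclose_dossier) holds — disclose_dossier is obligatory. None of the other listed options is made obligatory by any chain of premises.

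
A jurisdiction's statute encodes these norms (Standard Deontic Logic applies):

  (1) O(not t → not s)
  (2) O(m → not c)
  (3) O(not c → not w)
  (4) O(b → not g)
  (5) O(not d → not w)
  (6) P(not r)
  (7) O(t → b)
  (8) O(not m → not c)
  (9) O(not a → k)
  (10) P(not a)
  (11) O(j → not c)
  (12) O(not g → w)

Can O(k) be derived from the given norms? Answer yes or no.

Premise 9 is O(not a → k), but O(not a) is not derivable from the premises (the permission P(not a) asserts only not O(a), not O(not a)), so it does not yield O(k).
No other premise forces O(k). An ideal world satisfying every premise can still have k false, so O(k) is not derivable.

No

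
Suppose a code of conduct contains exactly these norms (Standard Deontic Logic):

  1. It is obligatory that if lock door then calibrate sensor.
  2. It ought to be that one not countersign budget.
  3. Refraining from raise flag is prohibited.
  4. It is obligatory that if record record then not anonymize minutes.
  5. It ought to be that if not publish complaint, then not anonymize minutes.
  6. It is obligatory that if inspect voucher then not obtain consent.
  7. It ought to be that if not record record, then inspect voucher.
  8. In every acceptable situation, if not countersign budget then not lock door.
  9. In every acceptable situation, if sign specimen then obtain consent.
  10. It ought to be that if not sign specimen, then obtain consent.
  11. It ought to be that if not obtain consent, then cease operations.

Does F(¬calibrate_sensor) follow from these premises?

No

Premise 1 is O(lock_door → calibrate_sensor), but O(lock_door) is not derivable from the premises, so it does not yield O(calibrate_sensor).
No other premise forces O(calibrate_sensor). An ideal world satisfying every premise can still have ¬calibrate_sensor true, so F(¬calibrate_sensor) is not derivable.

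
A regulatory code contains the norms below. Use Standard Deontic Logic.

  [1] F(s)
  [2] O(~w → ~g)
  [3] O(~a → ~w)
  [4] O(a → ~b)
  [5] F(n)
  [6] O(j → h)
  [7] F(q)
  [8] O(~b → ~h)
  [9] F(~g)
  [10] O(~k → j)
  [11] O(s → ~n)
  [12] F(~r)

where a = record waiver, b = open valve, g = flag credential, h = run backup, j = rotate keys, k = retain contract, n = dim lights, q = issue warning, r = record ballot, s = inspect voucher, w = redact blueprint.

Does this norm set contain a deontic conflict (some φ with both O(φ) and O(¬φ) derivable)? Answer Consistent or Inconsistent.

Consistent

Premise 11 is O(s → ~n); even if O(~n) held, inferring O(s) would be affirming the consequent — invalid.
So O(s) is not derivable, and the apparent clash with O(~s) does not arise.
A world satisfying every obligation exists (e.g. a=true, b=false, g=true, h=false, j=false, k=true, n=false, q=false, r=true, s=false, w=true); no atom is both obligatory and forbidden, so the set is consistent.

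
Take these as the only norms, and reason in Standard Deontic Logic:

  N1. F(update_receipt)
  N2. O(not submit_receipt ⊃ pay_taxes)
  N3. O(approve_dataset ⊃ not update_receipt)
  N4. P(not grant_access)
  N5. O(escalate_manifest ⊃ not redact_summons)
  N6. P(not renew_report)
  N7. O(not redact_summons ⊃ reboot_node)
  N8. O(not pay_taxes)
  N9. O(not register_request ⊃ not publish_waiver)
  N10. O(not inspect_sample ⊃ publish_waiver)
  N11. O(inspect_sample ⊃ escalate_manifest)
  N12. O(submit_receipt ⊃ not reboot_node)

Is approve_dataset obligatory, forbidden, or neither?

Neither

Premise 3 is O(approve_dataset ⊃ not update_receipt); even if O(not update_receipt) held, inferring O(approve_dataset) would be affirming the consequent — invalid.
No premise or chain of K-axiom applications forces O(approve_dataset), and none forces O(not approve_dataset). So approve_dataset is neither obligatory nor forbidden under these norms.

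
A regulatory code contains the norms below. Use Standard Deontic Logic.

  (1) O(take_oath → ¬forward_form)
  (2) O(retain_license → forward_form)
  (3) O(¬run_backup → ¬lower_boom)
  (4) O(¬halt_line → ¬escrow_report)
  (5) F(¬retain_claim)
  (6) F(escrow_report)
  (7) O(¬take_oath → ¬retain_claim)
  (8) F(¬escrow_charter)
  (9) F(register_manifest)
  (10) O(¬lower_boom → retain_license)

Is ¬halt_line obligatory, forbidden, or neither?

Premise 4 is O(¬halt_line → ¬escrow_report); even if O(¬escrow_report) held, inferring O(¬halt_line) would be affirming the consequent — invalid.
No premise or chain of K-axiom applications forces O(¬halt_line), and none forces O(halt_line). So ¬halt_line is neither obligatory nor forbidden under these norms.

Neither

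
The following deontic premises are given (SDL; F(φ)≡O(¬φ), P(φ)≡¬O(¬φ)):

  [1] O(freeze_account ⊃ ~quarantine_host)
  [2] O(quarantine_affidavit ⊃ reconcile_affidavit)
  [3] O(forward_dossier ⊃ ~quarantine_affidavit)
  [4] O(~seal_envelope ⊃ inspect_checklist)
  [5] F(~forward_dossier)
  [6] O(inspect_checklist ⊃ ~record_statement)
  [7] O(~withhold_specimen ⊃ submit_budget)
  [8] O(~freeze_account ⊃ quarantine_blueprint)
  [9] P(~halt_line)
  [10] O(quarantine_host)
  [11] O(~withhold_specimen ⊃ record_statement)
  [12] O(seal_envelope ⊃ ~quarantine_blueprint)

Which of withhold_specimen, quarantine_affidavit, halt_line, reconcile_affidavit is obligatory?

Premise 10 states O(quarantine_host) outright.
The contrapositive of premise 1 (O(freeze_account ⊃ ~quarantine_host)) is O(quarantine_host ⊃ ~freeze_account), and O(quarantine_host) is already established, so O(~freeze_account).
Applying K to premise 8 (O(~freeze_account ⊃ quarantine_blueprint)) and O(~freeze_account) yields O(quarantine_blueprint).
The contrapositive of premise 12 (O(seal_envelope ⊃ ~quarantine_blueprint)) is O(quarantine_blueprint ⊃ ~seal_envelope), and O(quarantine_blueprint) is already established, so O(~seal_envelope).
With premise 4, O(~seal_envelope ⊃ inspect_checklist), the K-axiom yields O(inspect_checklist).
Applying K to premise 6 (O(inspect_checklist ⊃ ~record_statement)) and O(inspect_checklist) yields O(~record_statement).
Premise 11, O(~withhold_specimen ⊃ record_statement), contraposes to O(~record_statement ⊃ withhold_specimen); with O(~record_statement) we get O(withhold_specimen).
So O(withhold_specimen) holds — withhold_specimen is obligatory. None of the other listed options is made obligatory by any chain of premises.

withhold_specimen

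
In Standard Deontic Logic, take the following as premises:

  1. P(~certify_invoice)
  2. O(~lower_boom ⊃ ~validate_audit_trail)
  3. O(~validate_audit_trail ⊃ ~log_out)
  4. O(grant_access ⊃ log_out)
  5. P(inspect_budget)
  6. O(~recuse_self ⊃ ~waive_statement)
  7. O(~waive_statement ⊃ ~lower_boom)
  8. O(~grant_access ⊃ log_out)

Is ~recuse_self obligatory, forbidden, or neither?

Forbidden

By case analysis on grant_access: premise 4 gives O(grant_access ⊃ log_out) and premise 8 gives O(~grant_access ⊃ log_out), so O(log_out) either way.
Premise 3 is O(~validate_audit_trail ⊃ ~log_out); contrapositively O(log_out ⊃ validate_audit_trail). Since O(log_out) holds, K gives O(validate_audit_trail).
Premise 2, O(~lower_boom ⊃ ~validate_audit_trail), contraposes to O(validate_audit_trail ⊃ lower_boom); with O(validate_audit_trail) we get O(lower_boom).
Premise 7, O(~waive_statement ⊃ ~lower_boom), contraposes to O(lower_boom ⊃ waive_statement); with O(lower_boom) we get O(waive_statement).
The contrapositive of premise 6 (O(~recuse_self ⊃ ~waive_statement)) is O(waive_statement ⊃ recuse_self), and O(waive_statement) is already established, so O(recuse_self).
Premises 1, 5 do not contribute to this derivation.
Thus O(recuse_self), which is F(~recuse_self): ~recuse_self is forbidden.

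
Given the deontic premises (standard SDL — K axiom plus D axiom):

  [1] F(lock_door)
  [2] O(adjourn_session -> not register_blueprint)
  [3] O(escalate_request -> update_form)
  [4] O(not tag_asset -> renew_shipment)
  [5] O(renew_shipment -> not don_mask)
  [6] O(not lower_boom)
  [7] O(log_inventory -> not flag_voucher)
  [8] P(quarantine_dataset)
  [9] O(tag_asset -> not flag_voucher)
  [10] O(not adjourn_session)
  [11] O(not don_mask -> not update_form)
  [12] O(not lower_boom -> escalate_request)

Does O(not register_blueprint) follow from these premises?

No

Premise 2 is O(adjourn_session -> not register_blueprint), but O(adjourn_session) is not derivable from the premises, so it does not yield O(not register_blueprint).
No other premise forces O(not register_blueprint). An ideal world satisfying every premise can still have not register_blueprint false, so O(not register_blueprint) is not derivable.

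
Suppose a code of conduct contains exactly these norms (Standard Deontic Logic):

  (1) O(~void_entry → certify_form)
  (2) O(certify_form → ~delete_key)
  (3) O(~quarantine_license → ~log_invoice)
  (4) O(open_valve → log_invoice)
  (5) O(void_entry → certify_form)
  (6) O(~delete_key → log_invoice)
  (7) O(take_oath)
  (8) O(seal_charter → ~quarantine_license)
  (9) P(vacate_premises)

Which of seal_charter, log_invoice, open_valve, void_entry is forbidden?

seal_charter

Premises 1 and 5 are O(~void_entry → certify_form) and O(void_entry → certify_form); every ideal world satisfies ~void_entry or void_entry, so in either case certify_form holds — hence O(certify_form).
With premise 2, O(certify_form → ~delete_key), the K-axiom yields O(~delete_key).
With premise 6, O(~delete_key → log_invoice), the K-axiom yields O(log_invoice).
Premise 3, O(~quarantine_license → ~log_invoice), contraposes to O(log_invoice → quarantine_license); with O(log_invoice) we get O(quarantine_license).
Premise 8, O(seal_charter → ~quarantine_license), contraposes to O(quarantine_license → ~seal_charter); with O(quarantine_license) we get O(~seal_charter).
So O(~seal_charter) holds, i.e. seal_charter is forbidden. None of the other listed options is forbidden under the premises.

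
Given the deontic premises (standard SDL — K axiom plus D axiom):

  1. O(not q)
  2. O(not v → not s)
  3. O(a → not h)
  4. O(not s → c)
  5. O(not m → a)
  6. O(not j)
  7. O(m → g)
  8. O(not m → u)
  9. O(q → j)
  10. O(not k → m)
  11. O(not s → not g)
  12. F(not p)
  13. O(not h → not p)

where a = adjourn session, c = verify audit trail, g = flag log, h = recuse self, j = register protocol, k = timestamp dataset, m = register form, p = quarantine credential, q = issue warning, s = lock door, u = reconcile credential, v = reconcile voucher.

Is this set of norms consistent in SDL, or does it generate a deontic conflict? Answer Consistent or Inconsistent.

Consistent

Premise 9 is O(q → j), but O(q) is not derivable from the premises, so it does not yield O(j).
So O(j) is not derivable, and the apparent clash with O(not j) does not arise.
A world satisfying every obligation exists (e.g. a=false, c=false, g=true, h=true, j=false, k=false, m=true, p=true, q=false, s=true, u=false, v=true); no atom is both obligatory and forbidden, so the set is consistent.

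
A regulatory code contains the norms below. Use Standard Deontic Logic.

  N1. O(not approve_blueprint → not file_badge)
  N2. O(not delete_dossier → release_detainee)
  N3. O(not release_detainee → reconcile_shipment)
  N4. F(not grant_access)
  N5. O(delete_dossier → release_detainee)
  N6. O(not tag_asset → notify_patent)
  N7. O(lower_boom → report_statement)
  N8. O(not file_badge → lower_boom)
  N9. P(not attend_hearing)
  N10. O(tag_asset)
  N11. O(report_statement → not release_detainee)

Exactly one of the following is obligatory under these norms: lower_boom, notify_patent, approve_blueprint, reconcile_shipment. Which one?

approve_blueprint

Premises 5 and 2 cover both cases: O(delete_dossier → release_detainee) and O(not delete_dossier → release_detainee). Since delete_dossier ∨ not delete_dossier is a tautology, O(release_detainee) follows.
Premise 11 is O(report_statement → not release_detainee); contrapositively O(release_detainee → not report_statement). Since O(release_detainee) holds, K gives O(not report_statement).
Premise 7 is O(lower_boom → report_statement); contrapositively O(not report_statement → not lower_boom). Since O(not report_statement) holds, K gives O(not lower_boom).
Premise 8, O(not file_badge → lower_boom), contraposes to O(not lower_boom → file_badge); with O(not lower_boom) we get O(file_badge).
Premise 1, O(not approve_blueprint → not file_badge), contraposes to O(file_badge → approve_blueprint); with O(file_badge) we get O(approve_blueprint).
So O(approve_blueprint) holds — approve_blueprint is obligatory. None of the other listed options is made obligatory by any chain of premises.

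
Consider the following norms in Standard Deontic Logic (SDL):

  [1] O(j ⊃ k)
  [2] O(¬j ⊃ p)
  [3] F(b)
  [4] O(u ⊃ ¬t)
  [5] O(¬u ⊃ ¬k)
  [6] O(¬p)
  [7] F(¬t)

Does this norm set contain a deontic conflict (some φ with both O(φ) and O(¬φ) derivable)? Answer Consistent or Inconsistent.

F(¬t) at premise 7 means O(t).
Premise 4, O(u ⊃ ¬t), contraposes to O(t ⊃ ¬u); with O(t) we get O(¬u).
Applying K to premise 5 (O(¬u ⊃ ¬k)) and O(¬u) yields O(¬k).
Premise 1 is O(j ⊃ k); contrapositively O(¬k ⊃ ¬j). Since O(¬k) holds, K gives O(¬j).
Premise 2 is O(¬j ⊃ p); since O(¬j), deontic closure gives O(p).
But premise 6 directly asserts O(¬p).
We now have both O(p) and O(¬p) — p is simultaneously obligatory and forbidden, violating the D-axiom.

Inconsistent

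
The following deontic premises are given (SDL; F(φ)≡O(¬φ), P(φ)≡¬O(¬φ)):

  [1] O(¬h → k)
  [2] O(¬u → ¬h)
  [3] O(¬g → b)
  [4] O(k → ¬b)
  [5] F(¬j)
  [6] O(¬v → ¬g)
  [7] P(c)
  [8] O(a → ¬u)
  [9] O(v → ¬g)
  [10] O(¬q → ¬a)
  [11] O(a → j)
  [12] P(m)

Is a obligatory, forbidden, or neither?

Premises 9 and 6 cover both cases: O(v → ¬g) and O(¬v → ¬g). Since v ∨ ¬v is a tautology, O(¬g) follows.
Premise 3 is O(¬g → b); since O(¬g), deontic closure gives O(b).
The contrapositive of premise 4 (O(k → ¬b)) is O(b → ¬k), and O(b) is already established, so O(¬k).
Premise 1 is O(¬h → k); contrapositively O(¬k → h). Since O(¬k) holds, K gives O(h).
Premise 2 is O(¬u → ¬h); contrapositively O(h → u). Since O(h) holds, K gives O(u).
Premise 8, O(a → ¬u), contraposes to O(u → ¬a); with O(u) we get O(¬a).
Premises 5, 7, 10, 11, 12 do not contribute to this derivation.
Thus O(¬a), which is F(a): a is forbidden.

Forbidden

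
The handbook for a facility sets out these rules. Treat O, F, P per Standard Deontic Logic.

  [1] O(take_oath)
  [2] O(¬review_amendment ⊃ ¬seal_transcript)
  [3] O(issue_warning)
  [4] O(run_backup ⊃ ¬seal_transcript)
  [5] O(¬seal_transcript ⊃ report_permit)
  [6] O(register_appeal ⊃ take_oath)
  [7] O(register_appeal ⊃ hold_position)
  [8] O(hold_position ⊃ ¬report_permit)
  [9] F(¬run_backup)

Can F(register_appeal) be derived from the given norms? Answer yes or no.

Yes

Premise 9, F(¬run_backup), is equivalent to O(run_backup).
Premise 4 is O(run_backup ⊃ ¬seal_transcript); since O(run_backup), deontic closure gives O(¬seal_transcript).
From O(¬seal_transcript) and premise 5, O(¬seal_transcript ⊃ report_permit), we obtain O(report_permit).
Premise 8, O(hold_position ⊃ ¬report_permit), contraposes to O(report_permit ⊃ ¬hold_position); with O(report_permit) we get O(¬hold_position).
Premise 7 is O(register_appeal ⊃ hold_position); contrapositively O(¬hold_position ⊃ ¬register_appeal). Since O(¬hold_position) holds, K gives O(¬register_appeal).
Premises 1, 2, 3, 6 do not contribute to this derivation.
So O(¬register_appeal) holds, i.e. F(register_appeal). The claim follows.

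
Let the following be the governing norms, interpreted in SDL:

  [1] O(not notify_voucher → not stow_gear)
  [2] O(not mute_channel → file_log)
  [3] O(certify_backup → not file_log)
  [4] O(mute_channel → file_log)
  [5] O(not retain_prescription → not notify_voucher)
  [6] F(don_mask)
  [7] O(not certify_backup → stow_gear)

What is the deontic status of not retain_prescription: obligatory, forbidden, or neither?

Forbidden

By case analysis on not mute_channel: premise 2 gives O(not mute_channel → file_log) and premise 4 gives O(mute_channel → file_log), so O(file_log) either way.
The contrapositive of premise 3 (O(certify_backup → not file_log)) is O(file_log → not certify_backup), and O(file_log) is already established, so O(not certify_backup).
Applying K to premise 7 (O(not certify_backup → stow_gear)) and O(not certify_backup) yields O(stow_gear).
Premise 1, O(not notify_voucher → not stow_gear), contraposes to O(stow_gear → notify_voucher); with O(stow_gear) we get O(notify_voucher).
Premise 5, O(not retain_prescription → not notify_voucher), contraposes to O(notify_voucher → retain_prescription); with O(notify_voucher) we get O(retain_prescription).
Premise 6 does not contribute to this derivation.
Thus O(retain_prescription), which is F(not retain_prescription): not retain_prescription is forbidden.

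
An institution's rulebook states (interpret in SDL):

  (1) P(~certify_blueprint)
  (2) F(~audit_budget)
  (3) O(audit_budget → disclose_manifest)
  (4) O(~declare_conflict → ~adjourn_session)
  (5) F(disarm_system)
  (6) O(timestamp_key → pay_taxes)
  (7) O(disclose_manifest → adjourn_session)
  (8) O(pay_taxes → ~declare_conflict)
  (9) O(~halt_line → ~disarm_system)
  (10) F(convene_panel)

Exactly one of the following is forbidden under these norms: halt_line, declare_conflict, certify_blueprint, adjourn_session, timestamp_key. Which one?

timestamp_key

Premise 2 is F(~audit_budget), i.e. O(audit_budget).
From O(audit_budget) and premise 3, O(audit_budget → disclose_manifest), we obtain O(disclose_manifest).
Premise 7 is O(disclose_manifest → adjourn_session); since O(disclose_manifest), deontic closure gives O(adjourn_session).
Premise 4, O(~declare_conflict → ~adjourn_session), contraposes to O(adjourn_session → declare_conflict); with O(adjourn_session) we get O(declare_conflict).
Premise 8 is O(pay_taxes → ~declare_conflict); contrapositively O(declare_conflict → ~pay_taxes). Since O(declare_conflict) holds, K gives O(~pay_taxes).
Premise 6 is O(timestamp_key → pay_taxes); contrapositively O(~pay_taxes → ~timestamp_key). Since O(~pay_taxes) holds, K gives O(~timestamp_key).
So O(~timestamp_key) holds, i.e. timestamp_key is forbidden. None of the other listed options is forbidden under the premises.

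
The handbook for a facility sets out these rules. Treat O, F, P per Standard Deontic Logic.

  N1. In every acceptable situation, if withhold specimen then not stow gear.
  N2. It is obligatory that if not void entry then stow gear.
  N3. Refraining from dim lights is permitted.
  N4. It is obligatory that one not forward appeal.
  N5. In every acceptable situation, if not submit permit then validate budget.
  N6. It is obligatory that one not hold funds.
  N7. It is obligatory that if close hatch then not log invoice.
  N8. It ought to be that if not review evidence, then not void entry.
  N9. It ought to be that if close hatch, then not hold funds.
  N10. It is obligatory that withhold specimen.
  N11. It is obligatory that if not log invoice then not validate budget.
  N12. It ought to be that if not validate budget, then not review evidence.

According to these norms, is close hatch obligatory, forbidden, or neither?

Premise 10 states O(withhold_specimen) outright.
Premise 1 is O(withhold_specimen → ¬stow_gear); since O(withhold_specimen), deontic closure gives O(¬stow_gear).
Premise 2 is O(¬void_entry → stow_gear); contrapositively O(¬stow_gear → void_entry). Since O(¬stow_gear) holds, K gives O(void_entry).
Premise 8 is O(¬review_evidence → ¬void_entry); contrapositively O(void_entry → review_evidence). Since O(void_entry) holds, K gives O(review_evidence).
Premise 12 is O(¬validate_budget → ¬review_evidence); contrapositively O(review_evidence → validate_budget). Since O(review_evidence) holds, K gives O(validate_budget).
Premise 11, O(¬log_invoice → ¬validate_budget), contraposes to O(validate_budget → log_invoice); with O(validate_budget) we get O(log_invoice).
The contrapositive of premise 7 (O(close_hatch → ¬log_invoice)) is O(log_invoice → ¬close_hatch), and O(log_invoice) is already established, so O(¬close_hatch).
Premises 3, 4, 5, 6, 9 do not contribute to this derivation.
Thus O(¬close_hatch), which is F(close_hatch): close_hatch is forbidden.

Forbidden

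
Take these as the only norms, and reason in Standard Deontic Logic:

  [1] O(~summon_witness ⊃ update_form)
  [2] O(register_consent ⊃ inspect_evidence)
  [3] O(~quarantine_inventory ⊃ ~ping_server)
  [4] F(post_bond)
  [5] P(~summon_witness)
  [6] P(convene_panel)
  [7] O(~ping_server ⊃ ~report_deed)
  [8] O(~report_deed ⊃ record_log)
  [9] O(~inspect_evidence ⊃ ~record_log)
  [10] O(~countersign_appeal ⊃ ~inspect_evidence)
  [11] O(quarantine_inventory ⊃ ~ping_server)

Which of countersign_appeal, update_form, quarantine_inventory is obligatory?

countersign_appeal

Premises 11 and 3 cover both cases: O(quarantine_inventory ⊃ ~ping_server) and O(~quarantine_inventory ⊃ ~ping_server). Since quarantine_inventory ∨ ~quarantine_inventory is a tautology, O(~ping_server) follows.
From O(~ping_server) and premise 7, O(~ping_server ⊃ ~report_deed), we obtain O(~report_deed).
From O(~report_deed) and premise 8, O(~report_deed ⊃ record_log), we obtain O(record_log).
Premise 9 is O(~inspect_evidence ⊃ ~record_log); contrapositively O(record_log ⊃ inspect_evidence). Since O(record_log) holds, K gives O(inspect_evidence).
The contrapositive of premise 10 (O(~countersign_appeal ⊃ ~inspect_evidence)) is O(inspect_evidence ⊃ countersign_appeal), and O(inspect_evidence) is already established, so O(countersign_appeal).
So O(countersign_appeal) holds — countersign_appeal is obligatory. None of the other listed options is made obligatory by any chain of premises.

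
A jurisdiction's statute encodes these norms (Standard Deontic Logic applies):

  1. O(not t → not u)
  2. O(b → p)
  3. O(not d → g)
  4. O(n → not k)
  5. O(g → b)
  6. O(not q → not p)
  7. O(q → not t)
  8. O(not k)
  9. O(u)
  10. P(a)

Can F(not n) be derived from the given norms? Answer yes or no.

Premise 4 is O(n → not k); even if O(not k) held, inferring O(n) would be affirming the consequent — invalid.
No other premise forces O(n). An ideal world satisfying every premise can still have not n true, so F(not n) is not derivable.

No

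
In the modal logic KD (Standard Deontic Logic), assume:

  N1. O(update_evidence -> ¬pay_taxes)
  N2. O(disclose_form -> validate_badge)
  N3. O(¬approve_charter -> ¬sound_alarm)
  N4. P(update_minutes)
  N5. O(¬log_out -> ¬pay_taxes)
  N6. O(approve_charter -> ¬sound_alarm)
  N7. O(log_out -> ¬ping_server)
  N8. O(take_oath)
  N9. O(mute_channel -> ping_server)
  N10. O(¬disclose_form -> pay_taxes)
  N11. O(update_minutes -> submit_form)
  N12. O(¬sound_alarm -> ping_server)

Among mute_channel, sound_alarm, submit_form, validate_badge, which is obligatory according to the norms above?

validate_badge

Premises 6 and 3 cover both cases: O(approve_charter -> ¬sound_alarm) and O(¬approve_charter -> ¬sound_alarm). Since approve_charter ∨ ¬approve_charter is a tautology, O(¬sound_alarm) follows.
Applying K to premise 12 (O(¬sound_alarm -> ping_server)) and O(¬sound_alarm) yields O(ping_server).
Premise 7, O(log_out -> ¬ping_server), contraposes to O(ping_server -> ¬log_out); with O(ping_server) we get O(¬log_out).
From O(¬log_out) and premise 5, O(¬log_out -> ¬pay_taxes), we obtain O(¬pay_taxes).
Premise 10 is O(¬disclose_form -> pay_taxes); contrapositively O(¬pay_taxes -> disclose_form). Since O(¬pay_taxes) holds, K gives O(disclose_form).
Applying K to premise 2 (O(disclose_form -> validate_badge)) and O(disclose_form) yields O(validate_badge).
So O(validate_badge) holds — validate_badge is obligatory. None of the other listed options is made obligatory by any chain of premises.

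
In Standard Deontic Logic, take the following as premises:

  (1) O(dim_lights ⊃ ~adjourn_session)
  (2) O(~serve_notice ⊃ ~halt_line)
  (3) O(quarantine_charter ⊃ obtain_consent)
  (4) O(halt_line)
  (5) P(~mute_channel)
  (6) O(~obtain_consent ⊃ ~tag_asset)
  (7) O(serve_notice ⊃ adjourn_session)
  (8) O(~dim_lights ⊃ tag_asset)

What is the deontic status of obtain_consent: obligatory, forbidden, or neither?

Obligatory

Premise 4 states O(halt_line) outright.
Premise 2, O(~serve_notice ⊃ ~halt_line), contraposes to O(halt_line ⊃ serve_notice); with O(halt_line) we get O(serve_notice).
Premise 7 is O(serve_notice ⊃ adjourn_session); since O(serve_notice), deontic closure gives O(adjourn_session).
Premise 1 is O(dim_lights ⊃ ~adjourn_session); contrapositively O(adjourn_session ⊃ ~dim_lights). Since O(adjourn_session) holds, K gives O(~dim_lights).
With premise 8, O(~dim_lights ⊃ tag_asset), the K-axiom yields O(tag_asset).
Premise 6 is O(~obtain_consent ⊃ ~tag_asset); contrapositively O(tag_asset ⊃ obtain_consent). Since O(tag_asset) holds, K gives O(obtain_consent).
Premises 3, 5 do not contribute to this derivation.
Hence obtain_consent is obligatory.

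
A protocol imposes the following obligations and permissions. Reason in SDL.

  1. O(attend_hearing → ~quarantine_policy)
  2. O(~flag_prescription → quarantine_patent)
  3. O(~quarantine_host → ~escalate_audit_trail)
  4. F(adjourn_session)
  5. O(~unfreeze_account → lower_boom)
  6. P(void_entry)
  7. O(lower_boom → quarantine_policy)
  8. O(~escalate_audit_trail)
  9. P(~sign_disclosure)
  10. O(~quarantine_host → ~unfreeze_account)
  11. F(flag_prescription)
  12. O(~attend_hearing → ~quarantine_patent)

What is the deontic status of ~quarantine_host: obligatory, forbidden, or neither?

F(flag_prescription) at premise 11 means O(~flag_prescription).
From O(~flag_prescription) and premise 2, O(~flag_prescription → quarantine_patent), we obtain O(quarantine_patent).
Premise 12 is O(~attend_hearing → ~quarantine_patent); contrapositively O(quarantine_patent → attend_hearing). Since O(quarantine_patent) holds, K gives O(attend_hearing).
Premise 1 is O(attend_hearing → ~quarantine_policy); since O(attend_hearing), deontic closure gives O(~quarantine_policy).
Premise 7 is O(lower_boom → quarantine_policy); contrapositively O(~quarantine_policy → ~lower_boom). Since O(~quarantine_policy) holds, K gives O(~lower_boom).
The contrapositive of premise 5 (O(~unfreeze_account → lower_boom)) is O(~lower_boom → unfreeze_account), and O(~lower_boom) is already established, so O(unfreeze_account).
The contrapositive of premise 10 (O(~quarantine_host → ~unfreeze_account)) is O(unfreeze_account → quarantine_host), and O(unfreeze_account) is already established, so O(quarantine_host).
Premises 3, 4, 6, 8, 9 do not contribute to this derivation.
Thus O(quarantine_host), which is F(~quarantine_host): ~quarantine_host is forbidden.

Forbidden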